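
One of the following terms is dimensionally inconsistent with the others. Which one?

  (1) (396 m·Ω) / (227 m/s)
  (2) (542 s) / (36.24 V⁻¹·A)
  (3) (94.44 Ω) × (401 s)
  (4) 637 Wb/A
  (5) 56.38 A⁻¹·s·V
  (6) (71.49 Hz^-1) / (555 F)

In SI base units:
  (1) [kg·m³·s⁻³·A⁻²] / [m·s⁻¹] = kg·m²·s⁻²·A⁻²
  (2) [s] / [kg⁻¹·m⁻²·s³·A²] = kg·m²·s⁻²·A⁻²
  (3) [kg·m²·s⁻³·A⁻²] · [s] = kg·m²·s⁻²·A⁻²
  (4) Wb·A⁻¹ = V·s·A⁻¹ = kg·m²·s⁻²·A⁻²
  (5) V·s·A⁻¹ = J·C⁻¹·s·A⁻¹ = kg·m²·s⁻²·A⁻²
  (6) [s] / [kg⁻¹·m⁻²·s⁴·A²] = kg·m²·s⁻³·A⁻²
All reduce to kg·m²·s⁻²·A⁻² except (6), which is kg·m²·s⁻³·A⁻².

(6)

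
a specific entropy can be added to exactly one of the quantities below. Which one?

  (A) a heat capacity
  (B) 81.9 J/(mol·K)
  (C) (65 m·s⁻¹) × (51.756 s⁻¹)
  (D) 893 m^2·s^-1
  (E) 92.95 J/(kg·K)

(E)

Reference: [specific entropy] = m²·s⁻²·K⁻¹.
Each option:
  (A) [heat capacity] = kg·m²·s⁻²·K⁻¹
  (B) J·mol⁻¹·K⁻¹ = N·m·mol⁻¹·K⁻¹ = kg·m²·s⁻²·K⁻¹·mol⁻¹
  (C) [m·s⁻¹] · [s⁻¹] = m·s⁻²
  (D) m²·s⁻¹
  (E) J·kg⁻¹·K⁻¹ = N·m·kg⁻¹·K⁻¹ = m²·s⁻²·K⁻¹  ← same
Only (E) matches m²·s⁻²·K⁻¹.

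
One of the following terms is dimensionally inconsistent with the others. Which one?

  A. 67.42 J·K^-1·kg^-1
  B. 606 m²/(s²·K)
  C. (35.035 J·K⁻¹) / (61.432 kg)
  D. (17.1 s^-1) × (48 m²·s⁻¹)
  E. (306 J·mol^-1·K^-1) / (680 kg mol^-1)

D.

Reduce each to base SI dimensions:
  A. J·kg⁻¹·K⁻¹ = N·m·kg⁻¹·K⁻¹ = m²·s⁻²·K⁻¹
  B. m²·s⁻²·K⁻¹
  C. [kg·m²·s⁻²·K⁻¹] / [kg] = m²·s⁻²·K⁻¹
  D. [s⁻¹] · [m²·s⁻¹] = m²·s⁻²
  E. [kg·m²·s⁻²·K⁻¹·mol⁻¹] / [kg·mol⁻¹] = m²·s⁻²·K⁻¹
All reduce to m²·s⁻²·K⁻¹ except D., which is m²·s⁻².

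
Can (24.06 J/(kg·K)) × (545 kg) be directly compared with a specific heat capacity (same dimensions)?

No

Work out the base dimensions of each:
  (24.06 J/(kg·K)) × (545 kg):  [m²·s⁻²·K⁻¹] · [kg] = kg·m²·s⁻²·K⁻¹
  a specific heat capacity:  [specific heat capacity] = m²·s⁻²·K⁻¹
kg·m²·s⁻²·K⁻¹ ≠ m²·s⁻²·K⁻¹, so they cannot be added.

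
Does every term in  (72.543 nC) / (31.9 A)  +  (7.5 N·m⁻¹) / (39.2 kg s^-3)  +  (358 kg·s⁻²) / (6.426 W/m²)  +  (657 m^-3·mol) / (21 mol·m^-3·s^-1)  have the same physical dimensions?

Work out the base dimensions of each:
  (72.543 nC) / (31.9 A):  [s·A] / [A] = s
  (7.5 N·m⁻¹) / (39.2 kg s^-3):  [kg·s⁻²] / [kg·s⁻³] = s
  (358 kg·s⁻²) / (6.426 W/m²):  [kg·s⁻²] / [kg·s⁻³] = s
  (657 m^-3·mol) / (21 mol·m^-3·s^-1):  [m⁻³·mol] / [m⁻³·s⁻¹·mol] = s
Every term reduces to s.

Yes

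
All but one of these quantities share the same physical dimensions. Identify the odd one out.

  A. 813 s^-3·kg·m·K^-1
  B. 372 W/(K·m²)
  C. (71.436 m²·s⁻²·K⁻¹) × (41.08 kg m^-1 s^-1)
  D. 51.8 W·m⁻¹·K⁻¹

Reduce each to base SI dimensions:
  A. kg·m·s⁻³·K⁻¹
  B. W·m⁻²·K⁻¹ = J·s⁻¹·m⁻²·K⁻¹ = kg·s⁻³·K⁻¹
  C. [m²·s⁻²·K⁻¹] · [kg·m⁻¹·s⁻¹] = kg·m·s⁻³·K⁻¹
  D. W·m⁻¹·K⁻¹ = J·s⁻¹·m⁻¹·K⁻¹ = kg·m·s⁻³·K⁻¹
All reduce to kg·m·s⁻³·K⁻¹ except B., which is kg·s⁻³·K⁻¹.

B.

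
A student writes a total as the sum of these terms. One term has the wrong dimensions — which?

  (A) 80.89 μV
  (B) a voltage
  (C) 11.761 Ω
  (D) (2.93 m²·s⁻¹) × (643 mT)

In SI base units:
  (A) V = J·C⁻¹ = kg·m²·s⁻³·A⁻¹
  (B) [voltage] = kg·m²·s⁻³·A⁻¹
  (C) Ω = V·A⁻¹ = kg·m²·s⁻³·A⁻²
  (D) [m²·s⁻¹] · [kg·s⁻²·A⁻¹] = kg·m²·s⁻³·A⁻¹
All reduce to kg·m²·s⁻³·A⁻¹ except (C), which is kg·m²·s⁻³·A⁻².

(C)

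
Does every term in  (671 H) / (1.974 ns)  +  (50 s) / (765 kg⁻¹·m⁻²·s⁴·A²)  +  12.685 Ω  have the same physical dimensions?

Yes

Reduce each to base SI dimensions:
  (671 H) / (1.974 ns):  [kg·m²·s⁻²·A⁻²] / [s] = kg·m²·s⁻³·A⁻²
  (50 s) / (765 kg⁻¹·m⁻²·s⁴·A²):  [s] / [kg⁻¹·m⁻²·s⁴·A²] = kg·m²·s⁻³·A⁻²
  12.685 Ω:  Ω = V·A⁻¹ = kg·m²·s⁻³·A⁻²
Every term reduces to kg·m²·s⁻³·A⁻².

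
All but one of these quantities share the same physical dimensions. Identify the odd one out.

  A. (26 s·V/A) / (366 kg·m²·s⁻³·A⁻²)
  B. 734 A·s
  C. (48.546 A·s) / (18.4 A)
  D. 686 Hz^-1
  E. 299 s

Dimensions:
  A. [kg·m²·s⁻²·A⁻²] / [kg·m²·s⁻³·A⁻²] = s
  B. A·s = s·A
  C. [s·A] / [A] = s
  D. Hz⁻¹ = (s⁻¹)⁻¹ = s
  E. s
All reduce to s except B., which is s·A.

B.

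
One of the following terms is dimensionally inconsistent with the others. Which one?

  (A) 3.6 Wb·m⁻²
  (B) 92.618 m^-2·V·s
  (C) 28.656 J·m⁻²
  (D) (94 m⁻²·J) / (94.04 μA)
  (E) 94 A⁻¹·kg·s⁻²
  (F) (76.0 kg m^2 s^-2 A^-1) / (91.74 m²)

(C)

In SI base units:
  (A) Wb·m⁻² = V·s·m⁻² = kg·s⁻²·A⁻¹
  (B) V·s·m⁻² = J·C⁻¹·s·m⁻² = kg·s⁻²·A⁻¹
  (C) J·m⁻² = N·m·m⁻² = kg·s⁻²
  (D) [kg·s⁻²] / [A] = kg·s⁻²·A⁻¹
  (E) kg·s⁻²·A⁻¹
  (F) [kg·m²·s⁻²·A⁻¹] / [m²] = kg·s⁻²·A⁻¹
All reduce to kg·s⁻²·A⁻¹ except (C), which is kg·s⁻².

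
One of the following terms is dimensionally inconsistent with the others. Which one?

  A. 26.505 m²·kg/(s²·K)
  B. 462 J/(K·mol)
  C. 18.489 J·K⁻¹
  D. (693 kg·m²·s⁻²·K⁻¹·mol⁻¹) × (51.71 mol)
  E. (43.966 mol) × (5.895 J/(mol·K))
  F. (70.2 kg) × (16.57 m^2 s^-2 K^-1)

Dimensions:
  A. kg·m²·s⁻²·K⁻¹
  B. J·mol⁻¹·K⁻¹ = N·m·mol⁻¹·K⁻¹ = kg·m²·s⁻²·K⁻¹·mol⁻¹
  C. J·K⁻¹ = N·m·K⁻¹ = kg·m²·s⁻²·K⁻¹
  D. [kg·m²·s⁻²·K⁻¹·mol⁻¹] · [mol] = kg·m²·s⁻²·K⁻¹
  E. [mol] · [kg·m²·s⁻²·K⁻¹·mol⁻¹] = kg·m²·s⁻²·K⁻¹
  F. [kg] · [m²·s⁻²·K⁻¹] = kg·m²·s⁻²·K⁻¹
All reduce to kg·m²·s⁻²·K⁻¹ except B., which is kg·m²·s⁻²·K⁻¹·mol⁻¹.

B.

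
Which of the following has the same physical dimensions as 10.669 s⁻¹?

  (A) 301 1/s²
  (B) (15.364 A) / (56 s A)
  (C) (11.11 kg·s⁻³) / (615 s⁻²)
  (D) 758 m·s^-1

(B)

Reference: s⁻¹.
Each option:
  (A) s⁻²
  (B) [A] / [s·A] = s⁻¹  ← same
  (C) [kg·s⁻³] / [s⁻²] = kg·s⁻¹
  (D) m·s⁻¹
Only (B) matches s⁻¹.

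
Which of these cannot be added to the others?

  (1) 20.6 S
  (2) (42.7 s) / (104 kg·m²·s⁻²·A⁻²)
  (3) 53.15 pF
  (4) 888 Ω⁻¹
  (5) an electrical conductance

(3)

In SI base units:
  (1) S = Ω⁻¹ = kg⁻¹·m⁻²·s³·A²
  (2) [s] / [kg·m²·s⁻²·A⁻²] = kg⁻¹·m⁻²·s³·A²
  (3) F = C·V⁻¹ = kg⁻¹·m⁻²·s⁴·A²
  (4) Ω⁻¹ = (V·A⁻¹)⁻¹ = kg⁻¹·m⁻²·s³·A²
  (5) [electrical conductance] = kg⁻¹·m⁻²·s³·A²
All reduce to kg⁻¹·m⁻²·s³·A² except (3), which is kg⁻¹·m⁻²·s⁴·A².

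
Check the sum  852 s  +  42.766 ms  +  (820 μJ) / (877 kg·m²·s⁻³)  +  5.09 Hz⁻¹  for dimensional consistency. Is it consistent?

In SI base units:
  852 s:  s
  42.766 ms:  s
  (820 μJ) / (877 kg·m²·s⁻³):  [kg·m²·s⁻²] / [kg·m²·s⁻³] = s
  5.09 Hz⁻¹:  Hz⁻¹ = (s⁻¹)⁻¹ = s
Every term reduces to s.

Yes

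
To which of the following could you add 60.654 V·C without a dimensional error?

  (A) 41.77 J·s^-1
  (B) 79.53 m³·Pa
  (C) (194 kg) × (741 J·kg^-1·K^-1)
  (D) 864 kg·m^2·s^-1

(B)

Reference: C·V = s·A·J·C⁻¹ = kg·m²·s⁻².
Each option:
  (A) J·s⁻¹ = N·m·s⁻¹ = kg·m²·s⁻³
  (B) Pa·m³ = N·m⁻²·m³ = kg·m²·s⁻²  ← same
  (C) [kg] · [m²·s⁻²·K⁻¹] = kg·m²·s⁻²·K⁻¹
  (D) kg·m²·s⁻¹
Only (B) matches kg·m²·s⁻².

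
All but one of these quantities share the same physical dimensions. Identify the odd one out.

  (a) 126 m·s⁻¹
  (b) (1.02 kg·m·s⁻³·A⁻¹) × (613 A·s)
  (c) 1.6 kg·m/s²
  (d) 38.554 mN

Work out the base dimensions of each:
  (a) m·s⁻¹
  (b) [kg·m·s⁻³·A⁻¹] · [s·A] = kg·m·s⁻²
  (c) kg·m·s⁻²
  (d) N = kg·m·s⁻²
All reduce to kg·m·s⁻² except (a), which is m·s⁻¹.

(a)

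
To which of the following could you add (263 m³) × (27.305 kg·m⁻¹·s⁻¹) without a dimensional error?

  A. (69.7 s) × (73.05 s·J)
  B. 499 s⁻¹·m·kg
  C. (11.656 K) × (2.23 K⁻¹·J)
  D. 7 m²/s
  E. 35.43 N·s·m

Reference: [m³] · [kg·m⁻¹·s⁻¹] = kg·m²·s⁻¹.
Each option:
  A. [s] · [kg·m²·s⁻¹] = kg·m²
  B. kg·m·s⁻¹
  C. [K] · [kg·m²·s⁻²·K⁻¹] = kg·m²·s⁻²
  D. m²·s⁻¹
  E. N·m·s = kg·m·s⁻²·m·s = kg·m²·s⁻¹  ← same
Only E. matches kg·m²·s⁻¹.

E.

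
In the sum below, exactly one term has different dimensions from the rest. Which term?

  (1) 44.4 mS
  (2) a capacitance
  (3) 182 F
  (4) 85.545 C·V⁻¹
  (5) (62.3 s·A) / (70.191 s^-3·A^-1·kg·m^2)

(1)

Reduce each to base SI dimensions:
  (1) S = Ω⁻¹ = kg⁻¹·m⁻²·s³·A²
  (2) [capacitance] = kg⁻¹·m⁻²·s⁴·A²
  (3) F = C·V⁻¹ = kg⁻¹·m⁻²·s⁴·A²
  (4) C·V⁻¹ = s·A·(J·C⁻¹)⁻¹ = kg⁻¹·m⁻²·s⁴·A²
  (5) [s·A] / [kg·m²·s⁻³·A⁻¹] = kg⁻¹·m⁻²·s⁴·A²
All reduce to kg⁻¹·m⁻²·s⁴·A² except (1), which is kg⁻¹·m⁻²·s³·A².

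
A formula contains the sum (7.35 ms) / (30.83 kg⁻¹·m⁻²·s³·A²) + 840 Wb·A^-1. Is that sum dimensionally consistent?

Expand each in SI base units:
  (7.35 ms) / (30.83 kg⁻¹·m⁻²·s³·A²):  [s] / [kg⁻¹·m⁻²·s³·A²] = kg·m²·s⁻²·A⁻²
  840 Wb·A^-1:  Wb·A⁻¹ = V·s·A⁻¹ = kg·m²·s⁻²·A⁻²
Both are kg·m²·s⁻²·A⁻², so they have the same dimensions and can be added.

Yes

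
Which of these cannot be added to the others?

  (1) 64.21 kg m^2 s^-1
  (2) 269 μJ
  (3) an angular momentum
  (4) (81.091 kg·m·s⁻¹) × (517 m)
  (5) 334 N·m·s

Dimensions:
  (1) kg·m²·s⁻¹
  (2) J = N·m = kg·m²·s⁻²
  (3) [angular momentum] = kg·m²·s⁻¹
  (4) [kg·m·s⁻¹] · [m] = kg·m²·s⁻¹
  (5) N·m·s = kg·m·s⁻²·m·s = kg·m²·s⁻¹
All reduce to kg·m²·s⁻¹ except (2), which is kg·m²·s⁻².

(2)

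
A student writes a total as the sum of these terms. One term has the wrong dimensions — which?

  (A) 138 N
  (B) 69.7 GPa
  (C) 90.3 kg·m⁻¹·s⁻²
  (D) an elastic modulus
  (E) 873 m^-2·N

Dimensions:
  (A) N = kg·m·s⁻²
  (B) Pa = N·m⁻² = kg·m⁻¹·s⁻²
  (C) kg·m⁻¹·s⁻²
  (D) [elastic modulus] = kg·m⁻¹·s⁻²
  (E) N·m⁻² = kg·m·s⁻²·m⁻² = kg·m⁻¹·s⁻²
All reduce to kg·m⁻¹·s⁻² except (A), which is kg·m·s⁻².

(A)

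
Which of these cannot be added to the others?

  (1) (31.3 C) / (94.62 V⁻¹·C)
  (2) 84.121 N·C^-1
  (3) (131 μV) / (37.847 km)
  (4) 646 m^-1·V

Work out the base dimensions of each:
  (1) [s·A] / [kg⁻¹·m⁻²·s⁴·A²] = kg·m²·s⁻³·A⁻¹
  (2) N·C⁻¹ = kg·m·s⁻²·(s·A)⁻¹ = kg·m·s⁻³·A⁻¹
  (3) [kg·m²·s⁻³·A⁻¹] / [m] = kg·m·s⁻³·A⁻¹
  (4) V·m⁻¹ = J·C⁻¹·m⁻¹ = kg·m·s⁻³·A⁻¹
All reduce to kg·m·s⁻³·A⁻¹ except (1), which is kg·m²·s⁻³·A⁻¹.

(1)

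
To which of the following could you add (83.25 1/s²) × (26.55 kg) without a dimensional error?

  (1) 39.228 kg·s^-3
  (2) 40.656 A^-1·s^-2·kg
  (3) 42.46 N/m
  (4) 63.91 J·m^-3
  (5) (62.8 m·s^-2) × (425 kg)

Reference: [s⁻²] · [kg] = kg·s⁻².
Each option:
  (1) kg·s⁻³
  (2) kg·s⁻²·A⁻¹
  (3) N·m⁻¹ = kg·m·s⁻²·m⁻¹ = kg·s⁻²  ← same
  (4) J·m⁻³ = N·m·m⁻³ = kg·m⁻¹·s⁻²
  (5) [m·s⁻²] · [kg] = kg·m·s⁻²
Only (3) matches kg·s⁻².

(3)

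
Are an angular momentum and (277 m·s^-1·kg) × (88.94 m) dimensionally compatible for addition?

Yes

Work out the base dimensions of each:
  an angular momentum:  [angular momentum] = kg·m²·s⁻¹
  (277 m·s^-1·kg) × (88.94 m):  [kg·m·s⁻¹] · [m] = kg·m²·s⁻¹
Both are kg·m²·s⁻¹, so they have the same dimensions and can be added.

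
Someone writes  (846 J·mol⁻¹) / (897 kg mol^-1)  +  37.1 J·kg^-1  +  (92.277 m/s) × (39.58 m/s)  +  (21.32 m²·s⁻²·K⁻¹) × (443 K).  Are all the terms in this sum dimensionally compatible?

Work out the base dimensions of each:
  (846 J·mol⁻¹) / (897 kg mol^-1):  [kg·m²·s⁻²·mol⁻¹] / [kg·mol⁻¹] = m²·s⁻²
  37.1 J·kg^-1:  J·kg⁻¹ = N·m·kg⁻¹ = m²·s⁻²
  (92.277 m/s) × (39.58 m/s):  [m·s⁻¹] · [m·s⁻¹] = m²·s⁻²
  (21.32 m²·s⁻²·K⁻¹) × (443 K):  [m²·s⁻²·K⁻¹] · [K] = m²·s⁻²
Every term reduces to m²·s⁻².

Yes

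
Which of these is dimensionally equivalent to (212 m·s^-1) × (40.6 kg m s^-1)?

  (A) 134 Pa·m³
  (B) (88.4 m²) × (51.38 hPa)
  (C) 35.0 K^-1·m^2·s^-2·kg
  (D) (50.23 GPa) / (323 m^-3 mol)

(A)

Reference: [m·s⁻¹] · [kg·m·s⁻¹] = kg·m²·s⁻².
Each option:
  (A) Pa·m³ = N·m⁻²·m³ = kg·m²·s⁻²  ← same
  (B) [m²] · [kg·m⁻¹·s⁻²] = kg·m·s⁻²
  (C) kg·m²·s⁻²·K⁻¹
  (D) [kg·m⁻¹·s⁻²] / [m⁻³·mol] = kg·m²·s⁻²·mol⁻¹
Only (A) matches kg·m²·s⁻².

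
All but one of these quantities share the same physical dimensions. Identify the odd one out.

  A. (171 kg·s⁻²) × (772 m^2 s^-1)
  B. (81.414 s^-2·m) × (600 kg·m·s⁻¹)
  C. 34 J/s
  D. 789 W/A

Reduce each to base SI dimensions:
  A. [kg·s⁻²] · [m²·s⁻¹] = kg·m²·s⁻³
  B. [m·s⁻²] · [kg·m·s⁻¹] = kg·m²·s⁻³
  C. J·s⁻¹ = N·m·s⁻¹ = kg·m²·s⁻³
  D. W·A⁻¹ = J·s⁻¹·A⁻¹ = kg·m²·s⁻³·A⁻¹
All reduce to kg·m²·s⁻³ except D., which is kg·m²·s⁻³·A⁻¹.

D.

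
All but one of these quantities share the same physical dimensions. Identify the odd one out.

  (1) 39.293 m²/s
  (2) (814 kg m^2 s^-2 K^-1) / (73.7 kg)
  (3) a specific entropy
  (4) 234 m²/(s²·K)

Reduce each to base SI dimensions:
  (1) m²·s⁻¹
  (2) [kg·m²·s⁻²·K⁻¹] / [kg] = m²·s⁻²·K⁻¹
  (3) [specific entropy] = m²·s⁻²·K⁻¹
  (4) m²·s⁻²·K⁻¹
All reduce to m²·s⁻²·K⁻¹ except (1), which is m²·s⁻¹.

(1)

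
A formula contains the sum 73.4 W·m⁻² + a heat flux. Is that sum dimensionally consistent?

Dimensions:
  73.4 W·m⁻²:  W·m⁻² = J·s⁻¹·m⁻² = kg·s⁻³
  a heat flux:  [heat flux] = kg·s⁻³
Both are kg·s⁻³, so they have the same dimensions and can be added.

Yes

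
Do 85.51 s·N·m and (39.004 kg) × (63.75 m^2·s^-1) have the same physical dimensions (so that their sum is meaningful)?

Reduce each to base SI dimensions:
  85.51 s·N·m:  N·m·s = kg·m·s⁻²·m·s = kg·m²·s⁻¹
  (39.004 kg) × (63.75 m^2·s^-1):  [kg] · [m²·s⁻¹] = kg·m²·s⁻¹
Both are kg·m²·s⁻¹, so they have the same dimensions and can be added.

Yes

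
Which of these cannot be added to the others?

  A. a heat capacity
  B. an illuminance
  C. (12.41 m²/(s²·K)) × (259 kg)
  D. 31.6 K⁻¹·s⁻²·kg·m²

B.

In SI base units:
  A. [heat capacity] = kg·m²·s⁻²·K⁻¹
  B. [illuminance] = m⁻²·cd
  C. [m²·s⁻²·K⁻¹] · [kg] = kg·m²·s⁻²·K⁻¹
  D. kg·m²·s⁻²·K⁻¹
All reduce to kg·m²·s⁻²·K⁻¹ except B., which is m⁻²·cd.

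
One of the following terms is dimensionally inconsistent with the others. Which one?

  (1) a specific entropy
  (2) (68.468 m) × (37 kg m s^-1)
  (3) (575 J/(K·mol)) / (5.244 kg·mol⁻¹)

(2)

Work out the base dimensions of each:
  (1) [specific entropy] = m²·s⁻²·K⁻¹
  (2) [m] · [kg·m·s⁻¹] = kg·m²·s⁻¹
  (3) [kg·m²·s⁻²·K⁻¹·mol⁻¹] / [kg·mol⁻¹] = m²·s⁻²·K⁻¹
All reduce to m²·s⁻²·K⁻¹ except (2), which is kg·m²·s⁻¹.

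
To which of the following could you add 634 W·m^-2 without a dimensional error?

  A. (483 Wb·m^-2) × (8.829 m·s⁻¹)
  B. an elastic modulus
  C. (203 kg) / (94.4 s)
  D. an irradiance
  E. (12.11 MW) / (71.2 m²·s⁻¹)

D.

Reference: W·m⁻² = J·s⁻¹·m⁻² = kg·s⁻³.
Each option:
  A. [kg·s⁻²·A⁻¹] · [m·s⁻¹] = kg·m·s⁻³·A⁻¹
  B. [elastic modulus] = kg·m⁻¹·s⁻²
  C. [kg] / [s] = kg·s⁻¹
  D. [irradiance] = kg·s⁻³  ← same
  E. [kg·m²·s⁻³] / [m²·s⁻¹] = kg·s⁻²
Only D. matches kg·s⁻³.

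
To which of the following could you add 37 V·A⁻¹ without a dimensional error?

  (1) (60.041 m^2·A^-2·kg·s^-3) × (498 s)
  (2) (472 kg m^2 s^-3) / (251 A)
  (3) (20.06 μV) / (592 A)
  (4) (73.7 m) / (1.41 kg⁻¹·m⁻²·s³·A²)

Reference: V·A⁻¹ = J·C⁻¹·A⁻¹ = kg·m²·s⁻³·A⁻².
Each option:
  (1) [kg·m²·s⁻³·A⁻²] · [s] = kg·m²·s⁻²·A⁻²
  (2) [kg·m²·s⁻³] / [A] = kg·m²·s⁻³·A⁻¹
  (3) [kg·m²·s⁻³·A⁻¹] / [A] = kg·m²·s⁻³·A⁻²  ← same
  (4) [m] / [kg⁻¹·m⁻²·s³·A²] = kg·m³·s⁻³·A⁻²
Only (3) matches kg·m²·s⁻³·A⁻².

(3)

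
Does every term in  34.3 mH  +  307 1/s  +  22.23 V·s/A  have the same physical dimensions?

No

Dimensions:
  34.3 mH:  H = V·s·A⁻¹ = kg·m²·s⁻²·A⁻²
  307 1/s:  s⁻¹
  22.23 V·s/A:  V·s·A⁻¹ = J·C⁻¹·s·A⁻¹ = kg·m²·s⁻²·A⁻²
The terms do not share a single dimension (kg·m²·s⁻²·A⁻² vs s⁻¹).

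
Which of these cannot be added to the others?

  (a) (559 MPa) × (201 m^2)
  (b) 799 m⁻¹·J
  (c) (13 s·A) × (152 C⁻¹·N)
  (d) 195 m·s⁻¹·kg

Reduce each to base SI dimensions:
  (a) [kg·m⁻¹·s⁻²] · [m²] = kg·m·s⁻²
  (b) J·m⁻¹ = N·m·m⁻¹ = kg·m·s⁻²
  (c) [s·A] · [kg·m·s⁻³·A⁻¹] = kg·m·s⁻²
  (d) kg·m·s⁻¹
All reduce to kg·m·s⁻² except (d), which is kg·m·s⁻¹.

(d)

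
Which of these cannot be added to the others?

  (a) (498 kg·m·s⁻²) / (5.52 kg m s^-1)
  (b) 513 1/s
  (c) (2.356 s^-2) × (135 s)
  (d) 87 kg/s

(d)

Reduce each to base SI dimensions:
  (a) [kg·m·s⁻²] / [kg·m·s⁻¹] = s⁻¹
  (b) s⁻¹
  (c) [s⁻²] · [s] = s⁻¹
  (d) kg·s⁻¹
All reduce to s⁻¹ except (d), which is kg·s⁻¹.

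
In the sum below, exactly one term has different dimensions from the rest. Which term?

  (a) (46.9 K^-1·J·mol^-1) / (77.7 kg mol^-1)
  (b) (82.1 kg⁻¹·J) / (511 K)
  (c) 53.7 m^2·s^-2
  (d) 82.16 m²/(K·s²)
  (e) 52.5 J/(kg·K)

Dimensions:
  (a) [kg·m²·s⁻²·K⁻¹·mol⁻¹] / [kg·mol⁻¹] = m²·s⁻²·K⁻¹
  (b) [m²·s⁻²] / [K] = m²·s⁻²·K⁻¹
  (c) m²·s⁻²
  (d) m²·s⁻²·K⁻¹
  (e) J·kg⁻¹·K⁻¹ = N·m·kg⁻¹·K⁻¹ = m²·s⁻²·K⁻¹
All reduce to m²·s⁻²·K⁻¹ except (c), which is m²·s⁻².

(c)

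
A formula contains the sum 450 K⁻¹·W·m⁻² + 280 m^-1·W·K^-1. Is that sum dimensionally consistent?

In SI base units:
  450 K⁻¹·W·m⁻²:  W·m⁻²·K⁻¹ = J·s⁻¹·m⁻²·K⁻¹ = kg·s⁻³·K⁻¹
  280 m^-1·W·K^-1:  W·m⁻¹·K⁻¹ = J·s⁻¹·m⁻¹·K⁻¹ = kg·m·s⁻³·K⁻¹
kg·s⁻³·K⁻¹ ≠ kg·m·s⁻³·K⁻¹, so they cannot be added.

No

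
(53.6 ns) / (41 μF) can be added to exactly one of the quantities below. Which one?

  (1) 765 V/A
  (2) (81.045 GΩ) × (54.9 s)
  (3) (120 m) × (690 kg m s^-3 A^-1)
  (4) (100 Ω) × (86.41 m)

Reference: [s] / [kg⁻¹·m⁻²·s⁴·A²] = kg·m²·s⁻³·A⁻².
Each option:
  (1) V·A⁻¹ = J·C⁻¹·A⁻¹ = kg·m²·s⁻³·A⁻²  ← same
  (2) [kg·m²·s⁻³·A⁻²] · [s] = kg·m²·s⁻²·A⁻²
  (3) [m] · [kg·m·s⁻³·A⁻¹] = kg·m²·s⁻³·A⁻¹
  (4) [kg·m²·s⁻³·A⁻²] · [m] = kg·m³·s⁻³·A⁻²
Only (1) matches kg·m²·s⁻³·A⁻².

(1)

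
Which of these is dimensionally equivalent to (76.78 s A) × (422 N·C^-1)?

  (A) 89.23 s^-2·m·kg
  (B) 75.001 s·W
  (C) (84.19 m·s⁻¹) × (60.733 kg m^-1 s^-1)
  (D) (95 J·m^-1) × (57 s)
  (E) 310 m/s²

Reference: [s·A] · [kg·m·s⁻³·A⁻¹] = kg·m·s⁻².
Each option:
  (A) kg·m·s⁻²  ← same
  (B) W·s = J·s⁻¹·s = kg·m²·s⁻²
  (C) [m·s⁻¹] · [kg·m⁻¹·s⁻¹] = kg·s⁻²
  (D) [kg·m·s⁻²] · [s] = kg·m·s⁻¹
  (E) m·s⁻²
Only (A) matches kg·m·s⁻².

(A)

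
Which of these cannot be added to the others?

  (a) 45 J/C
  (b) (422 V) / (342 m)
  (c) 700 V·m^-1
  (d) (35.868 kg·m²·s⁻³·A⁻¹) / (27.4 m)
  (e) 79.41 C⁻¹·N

(a)

Reduce each to base SI dimensions:
  (a) J·C⁻¹ = N·m·(s·A)⁻¹ = kg·m²·s⁻³·A⁻¹
  (b) [kg·m²·s⁻³·A⁻¹] / [m] = kg·m·s⁻³·A⁻¹
  (c) V·m⁻¹ = J·C⁻¹·m⁻¹ = kg·m·s⁻³·A⁻¹
  (d) [kg·m²·s⁻³·A⁻¹] / [m] = kg·m·s⁻³·A⁻¹
  (e) N·C⁻¹ = kg·m·s⁻²·(s·A)⁻¹ = kg·m·s⁻³·A⁻¹
All reduce to kg·m·s⁻³·A⁻¹ except (a), which is kg·m²·s⁻³·A⁻¹.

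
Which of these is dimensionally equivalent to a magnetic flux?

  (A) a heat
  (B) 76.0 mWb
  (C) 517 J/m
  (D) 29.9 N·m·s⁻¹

Reference: [magnetic flux] = kg·m²·s⁻²·A⁻¹.
Each option:
  (A) [heat] = kg·m²·s⁻²
  (B) Wb = V·s = kg·m²·s⁻²·A⁻¹  ← same
  (C) J·m⁻¹ = N·m·m⁻¹ = kg·m·s⁻²
  (D) N·m·s⁻¹ = kg·m·s⁻²·m·s⁻¹ = kg·m²·s⁻³
Only (B) matches kg·m²·s⁻²·A⁻¹.

(B)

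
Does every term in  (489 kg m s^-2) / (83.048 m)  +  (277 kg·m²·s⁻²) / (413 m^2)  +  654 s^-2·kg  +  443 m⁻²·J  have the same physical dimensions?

In SI base units:
  (489 kg m s^-2) / (83.048 m):  [kg·m·s⁻²] / [m] = kg·s⁻²
  (277 kg·m²·s⁻²) / (413 m^2):  [kg·m²·s⁻²] / [m²] = kg·s⁻²
  654 s^-2·kg:  kg·s⁻²
  443 m⁻²·J:  J·m⁻² = N·m·m⁻² = kg·s⁻²
Every term reduces to kg·s⁻².

Yes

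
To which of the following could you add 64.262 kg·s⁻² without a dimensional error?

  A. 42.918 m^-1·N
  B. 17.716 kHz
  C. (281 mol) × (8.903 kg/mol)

Reference: kg·s⁻².
Each option:
  A. N·m⁻¹ = kg·m·s⁻²·m⁻¹ = kg·s⁻²  ← same
  B. Hz = s⁻¹
  C. [mol] · [kg·mol⁻¹] = kg
Only A. matches kg·s⁻².

A.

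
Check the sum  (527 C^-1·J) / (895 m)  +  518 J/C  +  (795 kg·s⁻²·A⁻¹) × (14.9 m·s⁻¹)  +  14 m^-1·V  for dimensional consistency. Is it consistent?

No

In SI base units:
  (527 C^-1·J) / (895 m):  [kg·m²·s⁻³·A⁻¹] / [m] = kg·m·s⁻³·A⁻¹
  518 J/C:  J·C⁻¹ = N·m·(s·A)⁻¹ = kg·m²·s⁻³·A⁻¹
  (795 kg·s⁻²·A⁻¹) × (14.9 m·s⁻¹):  [kg·s⁻²·A⁻¹] · [m·s⁻¹] = kg·m·s⁻³·A⁻¹
  14 m^-1·V:  V·m⁻¹ = J·C⁻¹·m⁻¹ = kg·m·s⁻³·A⁻¹
The terms do not share a single dimension (kg·m²·s⁻³·A⁻¹ vs kg·m·s⁻³·A⁻¹).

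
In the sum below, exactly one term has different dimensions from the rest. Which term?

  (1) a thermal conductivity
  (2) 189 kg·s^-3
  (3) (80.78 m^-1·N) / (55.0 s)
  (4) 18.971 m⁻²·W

Expand each in SI base units:
  (1) [thermal conductivity] = kg·m·s⁻³·K⁻¹
  (2) kg·s⁻³
  (3) [kg·s⁻²] / [s] = kg·s⁻³
  (4) W·m⁻² = J·s⁻¹·m⁻² = kg·s⁻³
All reduce to kg·s⁻³ except (1), which is kg·m·s⁻³·K⁻¹.

(1)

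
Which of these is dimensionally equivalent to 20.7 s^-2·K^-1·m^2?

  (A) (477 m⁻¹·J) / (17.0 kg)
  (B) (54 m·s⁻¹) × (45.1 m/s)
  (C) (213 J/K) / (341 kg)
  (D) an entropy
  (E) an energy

(C)

Reference: m²·s⁻²·K⁻¹.
Each option:
  (A) [kg·m·s⁻²] / [kg] = m·s⁻²
  (B) [m·s⁻¹] · [m·s⁻¹] = m²·s⁻²
  (C) [kg·m²·s⁻²·K⁻¹] / [kg] = m²·s⁻²·K⁻¹  ← same
  (D) [entropy] = kg·m²·s⁻²·K⁻¹
  (E) [energy] = kg·m²·s⁻²
Only (C) matches m²·s⁻²·K⁻¹.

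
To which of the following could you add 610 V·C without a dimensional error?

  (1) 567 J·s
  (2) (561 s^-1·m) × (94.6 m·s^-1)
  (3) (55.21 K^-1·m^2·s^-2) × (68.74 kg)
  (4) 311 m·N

Reference: C·V = s·A·J·C⁻¹ = kg·m²·s⁻².
Each option:
  (1) J·s = N·m·s = kg·m²·s⁻¹
  (2) [m·s⁻¹] · [m·s⁻¹] = m²·s⁻²
  (3) [m²·s⁻²·K⁻¹] · [kg] = kg·m²·s⁻²·K⁻¹
  (4) N·m = kg·m·s⁻²·m = kg·m²·s⁻²  ← same
Only (4) matches kg·m²·s⁻².

(4)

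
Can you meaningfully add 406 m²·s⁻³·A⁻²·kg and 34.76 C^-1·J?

Reduce each to base SI dimensions:
  406 m²·s⁻³·A⁻²·kg:  kg·m²·s⁻³·A⁻²
  34.76 C^-1·J:  J·C⁻¹ = N·m·(s·A)⁻¹ = kg·m²·s⁻³·A⁻¹
kg·m²·s⁻³·A⁻² ≠ kg·m²·s⁻³·A⁻¹, so they cannot be added.

No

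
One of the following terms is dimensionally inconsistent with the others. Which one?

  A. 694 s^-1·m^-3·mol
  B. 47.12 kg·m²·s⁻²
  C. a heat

Reduce each to base SI dimensions:
  A. mol·m⁻³·s⁻¹ = m⁻³·s⁻¹·mol
  B. kg·m²·s⁻²
  C. [heat] = kg·m²·s⁻²
All reduce to kg·m²·s⁻² except A., which is m⁻³·s⁻¹·mol.

A.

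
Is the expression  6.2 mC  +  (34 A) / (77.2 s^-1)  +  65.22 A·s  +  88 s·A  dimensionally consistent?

In SI base units:
  6.2 mC:  C = s·A
  (34 A) / (77.2 s^-1):  [A] / [s⁻¹] = s·A
  65.22 A·s:  A·s = s·A
  88 s·A:  s·A
Every term reduces to s·A.

Yes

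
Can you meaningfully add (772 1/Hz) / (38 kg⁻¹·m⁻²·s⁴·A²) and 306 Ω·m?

Expand each in SI base units:
  (772 1/Hz) / (38 kg⁻¹·m⁻²·s⁴·A²):  [s] / [kg⁻¹·m⁻²·s⁴·A²] = kg·m²·s⁻³·A⁻²
  306 Ω·m:  Ω·m = V·A⁻¹·m = kg·m³·s⁻³·A⁻²
kg·m²·s⁻³·A⁻² ≠ kg·m³·s⁻³·A⁻², so they cannot be added.

No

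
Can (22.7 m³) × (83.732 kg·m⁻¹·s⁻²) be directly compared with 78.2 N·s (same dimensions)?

No

Dimensions:
  (22.7 m³) × (83.732 kg·m⁻¹·s⁻²):  [m³] · [kg·m⁻¹·s⁻²] = kg·m²·s⁻²
  78.2 N·s:  N·s = kg·m·s⁻²·s = kg·m·s⁻¹
kg·m²·s⁻² ≠ kg·m·s⁻¹, so they cannot be added.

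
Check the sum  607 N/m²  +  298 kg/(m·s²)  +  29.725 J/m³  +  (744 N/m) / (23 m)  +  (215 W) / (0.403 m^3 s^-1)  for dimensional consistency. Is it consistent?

Yes

Work out the base dimensions of each:
  607 N/m²:  N·m⁻² = kg·m·s⁻²·m⁻² = kg·m⁻¹·s⁻²
  298 kg/(m·s²):  kg·m⁻¹·s⁻²
  29.725 J/m³:  J·m⁻³ = N·m·m⁻³ = kg·m⁻¹·s⁻²
  (744 N/m) / (23 m):  [kg·s⁻²] / [m] = kg·m⁻¹·s⁻²
  (215 W) / (0.403 m^3 s^-1):  [kg·m²·s⁻³] / [m³·s⁻¹] = kg·m⁻¹·s⁻²
Every term reduces to kg·m⁻¹·s⁻².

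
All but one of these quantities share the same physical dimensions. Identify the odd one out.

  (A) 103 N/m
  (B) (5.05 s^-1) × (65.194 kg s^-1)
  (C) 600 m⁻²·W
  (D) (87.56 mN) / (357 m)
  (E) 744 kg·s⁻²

Expand each in SI base units:
  (A) N·m⁻¹ = kg·m·s⁻²·m⁻¹ = kg·s⁻²
  (B) [s⁻¹] · [kg·s⁻¹] = kg·s⁻²
  (C) W·m⁻² = J·s⁻¹·m⁻² = kg·s⁻³
  (D) [kg·m·s⁻²] / [m] = kg·s⁻²
  (E) kg·s⁻²
All reduce to kg·s⁻² except (C), which is kg·s⁻³.

(C)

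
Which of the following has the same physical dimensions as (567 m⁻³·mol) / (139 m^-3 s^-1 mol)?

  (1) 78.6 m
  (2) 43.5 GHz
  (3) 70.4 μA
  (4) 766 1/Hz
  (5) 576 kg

(4)

Reference: [m⁻³·mol] / [m⁻³·s⁻¹·mol] = s.
Each option:
  (1) m
  (2) Hz = s⁻¹
  (3) A
  (4) Hz⁻¹ = (s⁻¹)⁻¹ = s  ← same
  (5) kg
Only (4) matches s.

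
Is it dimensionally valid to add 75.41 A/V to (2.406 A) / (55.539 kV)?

Yes

Dimensions:
  75.41 A/V:  A·V⁻¹ = A·(J·C⁻¹)⁻¹ = kg⁻¹·m⁻²·s³·A²
  (2.406 A) / (55.539 kV):  [A] / [kg·m²·s⁻³·A⁻¹] = kg⁻¹·m⁻²·s³·A²
Both are kg⁻¹·m⁻²·s³·A², so they have the same dimensions and can be added.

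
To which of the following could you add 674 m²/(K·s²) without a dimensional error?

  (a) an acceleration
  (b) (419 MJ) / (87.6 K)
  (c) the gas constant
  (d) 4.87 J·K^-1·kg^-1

(d)

Reference: m²·s⁻²·K⁻¹.
Each option:
  (a) [acceleration] = m·s⁻²
  (b) [kg·m²·s⁻²] / [K] = kg·m²·s⁻²·K⁻¹
  (c) [gas constant] = kg·m²·s⁻²·K⁻¹·mol⁻¹
  (d) J·kg⁻¹·K⁻¹ = N·m·kg⁻¹·K⁻¹ = m²·s⁻²·K⁻¹  ← same
Only (d) matches m²·s⁻²·K⁻¹.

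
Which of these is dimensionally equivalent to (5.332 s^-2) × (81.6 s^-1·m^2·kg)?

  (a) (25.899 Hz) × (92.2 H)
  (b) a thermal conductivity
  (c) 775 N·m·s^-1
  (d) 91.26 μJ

(c)

Reference: [s⁻²] · [kg·m²·s⁻¹] = kg·m²·s⁻³.
Each option:
  (a) [s⁻¹] · [kg·m²·s⁻²·A⁻²] = kg·m²·s⁻³·A⁻²
  (b) [thermal conductivity] = kg·m·s⁻³·K⁻¹
  (c) N·m·s⁻¹ = kg·m·s⁻²·m·s⁻¹ = kg·m²·s⁻³  ← same
  (d) J = N·m = kg·m²·s⁻²
Only (c) matches kg·m²·s⁻³.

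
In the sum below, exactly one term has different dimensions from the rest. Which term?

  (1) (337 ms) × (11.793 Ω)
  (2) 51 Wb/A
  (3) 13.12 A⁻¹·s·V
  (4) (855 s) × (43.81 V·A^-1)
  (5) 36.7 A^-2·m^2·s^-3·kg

Expand each in SI base units:
  (1) [s] · [kg·m²·s⁻³·A⁻²] = kg·m²·s⁻²·A⁻²
  (2) Wb·A⁻¹ = V·s·A⁻¹ = kg·m²·s⁻²·A⁻²
  (3) V·s·A⁻¹ = J·C⁻¹·s·A⁻¹ = kg·m²·s⁻²·A⁻²
  (4) [s] · [kg·m²·s⁻³·A⁻²] = kg·m²·s⁻²·A⁻²
  (5) kg·m²·s⁻³·A⁻²
All reduce to kg·m²·s⁻²·A⁻² except (5), which is kg·m²·s⁻³·A⁻².

(5)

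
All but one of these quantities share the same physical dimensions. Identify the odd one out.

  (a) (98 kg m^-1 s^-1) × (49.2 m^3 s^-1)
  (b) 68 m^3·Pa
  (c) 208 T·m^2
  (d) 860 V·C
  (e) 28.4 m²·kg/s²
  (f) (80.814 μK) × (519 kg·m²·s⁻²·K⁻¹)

Expand each in SI base units:
  (a) [kg·m⁻¹·s⁻¹] · [m³·s⁻¹] = kg·m²·s⁻²
  (b) Pa·m³ = N·m⁻²·m³ = kg·m²·s⁻²
  (c) T·m² = Wb·m⁻²·m² = kg·m²·s⁻²·A⁻¹
  (d) C·V = s·A·J·C⁻¹ = kg·m²·s⁻²
  (e) kg·m²·s⁻²
  (f) [K] · [kg·m²·s⁻²·K⁻¹] = kg·m²·s⁻²
All reduce to kg·m²·s⁻² except (c), which is kg·m²·s⁻²·A⁻¹.

(c)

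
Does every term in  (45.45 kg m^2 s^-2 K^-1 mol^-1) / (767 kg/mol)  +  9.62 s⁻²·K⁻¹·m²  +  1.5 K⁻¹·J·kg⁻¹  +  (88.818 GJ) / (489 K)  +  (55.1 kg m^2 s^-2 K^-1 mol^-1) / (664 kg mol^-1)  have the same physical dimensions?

No

Expand each in SI base units:
  (45.45 kg m^2 s^-2 K^-1 mol^-1) / (767 kg/mol):  [kg·m²·s⁻²·K⁻¹·mol⁻¹] / [kg·mol⁻¹] = m²·s⁻²·K⁻¹
  9.62 s⁻²·K⁻¹·m²:  m²·s⁻²·K⁻¹
  1.5 K⁻¹·J·kg⁻¹:  J·kg⁻¹·K⁻¹ = N·m·kg⁻¹·K⁻¹ = m²·s⁻²·K⁻¹
  (88.818 GJ) / (489 K):  [kg·m²·s⁻²] / [K] = kg·m²·s⁻²·K⁻¹
  (55.1 kg m^2 s^-2 K^-1 mol^-1) / (664 kg mol^-1):  [kg·m²·s⁻²·K⁻¹·mol⁻¹] / [kg·mol⁻¹] = m²·s⁻²·K⁻¹
The terms do not share a single dimension (kg·m²·s⁻²·K⁻¹ vs m²·s⁻²·K⁻¹).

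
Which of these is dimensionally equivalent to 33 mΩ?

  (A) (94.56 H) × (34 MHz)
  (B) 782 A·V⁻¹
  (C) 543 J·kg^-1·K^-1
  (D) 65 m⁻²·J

Reference: Ω = V·A⁻¹ = kg·m²·s⁻³·A⁻².
Each option:
  (A) [kg·m²·s⁻²·A⁻²] · [s⁻¹] = kg·m²·s⁻³·A⁻²  ← same
  (B) A·V⁻¹ = A·(J·C⁻¹)⁻¹ = kg⁻¹·m⁻²·s³·A²
  (C) J·kg⁻¹·K⁻¹ = N·m·kg⁻¹·K⁻¹ = m²·s⁻²·K⁻¹
  (D) J·m⁻² = N·m·m⁻² = kg·s⁻²
Only (A) matches kg·m²·s⁻³·A⁻².

(A)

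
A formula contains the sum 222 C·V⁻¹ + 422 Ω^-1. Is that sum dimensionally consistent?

No

Expand each in SI base units:
  222 C·V⁻¹:  C·V⁻¹ = s·A·(J·C⁻¹)⁻¹ = kg⁻¹·m⁻²·s⁴·A²
  422 Ω^-1:  Ω⁻¹ = (V·A⁻¹)⁻¹ = kg⁻¹·m⁻²·s³·A²
kg⁻¹·m⁻²·s⁴·A² ≠ kg⁻¹·m⁻²·s³·A², so they cannot be added.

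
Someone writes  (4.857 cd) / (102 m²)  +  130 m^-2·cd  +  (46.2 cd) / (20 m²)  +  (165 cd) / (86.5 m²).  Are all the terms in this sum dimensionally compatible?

Yes

Work out the base dimensions of each:
  (4.857 cd) / (102 m²):  [cd] / [m²] = m⁻²·cd
  130 m^-2·cd:  cd·m⁻² = m⁻²·cd
  (46.2 cd) / (20 m²):  [cd] / [m²] = m⁻²·cd
  (165 cd) / (86.5 m²):  [cd] / [m²] = m⁻²·cd
Every term reduces to m⁻²·cd.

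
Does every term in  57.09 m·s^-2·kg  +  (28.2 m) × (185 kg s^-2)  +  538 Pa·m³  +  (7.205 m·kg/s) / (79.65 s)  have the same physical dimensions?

Expand each in SI base units:
  57.09 m·s^-2·kg:  kg·m·s⁻²
  (28.2 m) × (185 kg s^-2):  [m] · [kg·s⁻²] = kg·m·s⁻²
  538 Pa·m³:  Pa·m³ = N·m⁻²·m³ = kg·m²·s⁻²
  (7.205 m·kg/s) / (79.65 s):  [kg·m·s⁻¹] / [s] = kg·m·s⁻²
The terms do not share a single dimension (kg·m²·s⁻² vs kg·m·s⁻²).

No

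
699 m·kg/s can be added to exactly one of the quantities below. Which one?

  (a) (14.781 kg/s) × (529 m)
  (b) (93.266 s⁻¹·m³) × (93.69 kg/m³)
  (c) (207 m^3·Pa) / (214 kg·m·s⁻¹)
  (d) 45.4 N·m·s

Reference: kg·m·s⁻¹.
Each option:
  (a) [kg·s⁻¹] · [m] = kg·m·s⁻¹  ← same
  (b) [m³·s⁻¹] · [kg·m⁻³] = kg·s⁻¹
  (c) [kg·m²·s⁻²] / [kg·m·s⁻¹] = m·s⁻¹
  (d) N·m·s = kg·m·s⁻²·m·s = kg·m²·s⁻¹
Only (a) matches kg·m·s⁻¹.

(a)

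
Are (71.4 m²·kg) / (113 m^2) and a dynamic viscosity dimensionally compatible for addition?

Work out the base dimensions of each:
  (71.4 m²·kg) / (113 m^2):  [kg·m²] / [m²] = kg
  a dynamic viscosity:  [dynamic viscosity] = kg·m⁻¹·s⁻¹
kg ≠ kg·m⁻¹·s⁻¹, so they cannot be added.

No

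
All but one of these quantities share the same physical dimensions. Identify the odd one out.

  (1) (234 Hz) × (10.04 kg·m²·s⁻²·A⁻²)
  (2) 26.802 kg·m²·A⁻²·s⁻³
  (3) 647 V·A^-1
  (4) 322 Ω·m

In SI base units:
  (1) [s⁻¹] · [kg·m²·s⁻²·A⁻²] = kg·m²·s⁻³·A⁻²
  (2) kg·m²·s⁻³·A⁻²
  (3) V·A⁻¹ = J·C⁻¹·A⁻¹ = kg·m²·s⁻³·A⁻²
  (4) Ω·m = V·A⁻¹·m = kg·m³·s⁻³·A⁻²
All reduce to kg·m²·s⁻³·A⁻² except (4), which is kg·m³·s⁻³·A⁻².

(4)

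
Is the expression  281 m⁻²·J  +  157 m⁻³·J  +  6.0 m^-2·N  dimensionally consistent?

Dimensions:
  281 m⁻²·J:  J·m⁻² = N·m·m⁻² = kg·s⁻²
  157 m⁻³·J:  J·m⁻³ = N·m·m⁻³ = kg·m⁻¹·s⁻²
  6.0 m^-2·N:  N·m⁻² = kg·m·s⁻²·m⁻² = kg·m⁻¹·s⁻²
The terms do not share a single dimension (kg·m⁻¹·s⁻² vs kg·s⁻²).

No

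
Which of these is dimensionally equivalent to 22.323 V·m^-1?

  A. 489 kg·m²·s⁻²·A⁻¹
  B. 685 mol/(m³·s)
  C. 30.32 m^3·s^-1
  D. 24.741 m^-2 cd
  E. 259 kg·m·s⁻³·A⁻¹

Reference: V·m⁻¹ = J·C⁻¹·m⁻¹ = kg·m·s⁻³·A⁻¹.
Each option:
  A. kg·m²·s⁻²·A⁻¹
  B. mol·m⁻³·s⁻¹ = m⁻³·s⁻¹·mol
  C. m³·s⁻¹
  D. m⁻²·cd
  E. kg·m·s⁻³·A⁻¹  ← same
Only E. matches kg·m·s⁻³·A⁻¹.

E.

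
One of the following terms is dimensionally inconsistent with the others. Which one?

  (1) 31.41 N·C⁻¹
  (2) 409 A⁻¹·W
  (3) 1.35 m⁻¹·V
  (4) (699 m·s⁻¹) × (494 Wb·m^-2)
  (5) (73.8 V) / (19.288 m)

(2)

In SI base units:
  (1) N·C⁻¹ = kg·m·s⁻²·(s·A)⁻¹ = kg·m·s⁻³·A⁻¹
  (2) W·A⁻¹ = J·s⁻¹·A⁻¹ = kg·m²·s⁻³·A⁻¹
  (3) V·m⁻¹ = J·C⁻¹·m⁻¹ = kg·m·s⁻³·A⁻¹
  (4) [m·s⁻¹] · [kg·s⁻²·A⁻¹] = kg·m·s⁻³·A⁻¹
  (5) [kg·m²·s⁻³·A⁻¹] / [m] = kg·m·s⁻³·A⁻¹
All reduce to kg·m·s⁻³·A⁻¹ except (2), which is kg·m²·s⁻³·A⁻¹.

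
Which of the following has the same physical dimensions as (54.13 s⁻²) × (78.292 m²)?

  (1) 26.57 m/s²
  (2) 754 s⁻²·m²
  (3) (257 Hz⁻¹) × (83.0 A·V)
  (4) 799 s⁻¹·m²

(2)

Reference: [s⁻²] · [m²] = m²·s⁻².
Each option:
  (1) m·s⁻²
  (2) m²·s⁻²  ← same
  (3) [s] · [kg·m²·s⁻³] = kg·m²·s⁻²
  (4) m²·s⁻¹
Only (2) matches m²·s⁻².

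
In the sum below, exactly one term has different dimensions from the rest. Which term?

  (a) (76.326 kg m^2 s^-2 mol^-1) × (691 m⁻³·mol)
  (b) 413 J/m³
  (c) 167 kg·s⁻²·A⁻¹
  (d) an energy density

(c)

In SI base units:
  (a) [kg·m²·s⁻²·mol⁻¹] · [m⁻³·mol] = kg·m⁻¹·s⁻²
  (b) J·m⁻³ = N·m·m⁻³ = kg·m⁻¹·s⁻²
  (c) kg·s⁻²·A⁻¹
  (d) [energy density] = kg·m⁻¹·s⁻²
All reduce to kg·m⁻¹·s⁻² except (c), which is kg·s⁻²·A⁻¹.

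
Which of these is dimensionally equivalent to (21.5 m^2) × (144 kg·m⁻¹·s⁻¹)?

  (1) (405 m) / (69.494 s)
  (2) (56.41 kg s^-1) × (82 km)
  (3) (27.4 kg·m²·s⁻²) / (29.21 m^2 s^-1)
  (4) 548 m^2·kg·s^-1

(2)

Reference: [m²] · [kg·m⁻¹·s⁻¹] = kg·m·s⁻¹.
Each option:
  (1) [m] / [s] = m·s⁻¹
  (2) [kg·s⁻¹] · [m] = kg·m·s⁻¹  ← same
  (3) [kg·m²·s⁻²] / [m²·s⁻¹] = kg·s⁻¹
  (4) kg·m²·s⁻¹
Only (2) matches kg·m·s⁻¹.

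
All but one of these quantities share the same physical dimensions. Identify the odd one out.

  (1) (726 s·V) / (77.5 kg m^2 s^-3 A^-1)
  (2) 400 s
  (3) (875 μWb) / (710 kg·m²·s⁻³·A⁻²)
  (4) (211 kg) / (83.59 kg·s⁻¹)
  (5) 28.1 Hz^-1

In SI base units:
  (1) [kg·m²·s⁻²·A⁻¹] / [kg·m²·s⁻³·A⁻¹] = s
  (2) s
  (3) [kg·m²·s⁻²·A⁻¹] / [kg·m²·s⁻³·A⁻²] = s·A
  (4) [kg] / [kg·s⁻¹] = s
  (5) Hz⁻¹ = (s⁻¹)⁻¹ = s
All reduce to s except (3), which is s·A.

(3)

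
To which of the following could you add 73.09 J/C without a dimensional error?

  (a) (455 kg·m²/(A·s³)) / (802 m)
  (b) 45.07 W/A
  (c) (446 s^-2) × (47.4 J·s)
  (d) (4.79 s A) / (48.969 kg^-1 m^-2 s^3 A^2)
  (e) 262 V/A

Reference: J·C⁻¹ = N·m·(s·A)⁻¹ = kg·m²·s⁻³·A⁻¹.
Each option:
  (a) [kg·m²·s⁻³·A⁻¹] / [m] = kg·m·s⁻³·A⁻¹
  (b) W·A⁻¹ = J·s⁻¹·A⁻¹ = kg·m²·s⁻³·A⁻¹  ← same
  (c) [s⁻²] · [kg·m²·s⁻¹] = kg·m²·s⁻³
  (d) [s·A] / [kg⁻¹·m⁻²·s³·A²] = kg·m²·s⁻²·A⁻¹
  (e) V·A⁻¹ = J·C⁻¹·A⁻¹ = kg·m²·s⁻³·A⁻²
Only (b) matches kg·m²·s⁻³·A⁻¹.

(b)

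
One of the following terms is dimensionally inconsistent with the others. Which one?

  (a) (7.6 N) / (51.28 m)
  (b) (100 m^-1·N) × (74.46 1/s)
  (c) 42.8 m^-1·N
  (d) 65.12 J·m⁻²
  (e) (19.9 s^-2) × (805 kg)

Expand each in SI base units:
  (a) [kg·m·s⁻²] / [m] = kg·s⁻²
  (b) [kg·s⁻²] · [s⁻¹] = kg·s⁻³
  (c) N·m⁻¹ = kg·m·s⁻²·m⁻¹ = kg·s⁻²
  (d) J·m⁻² = N·m·m⁻² = kg·s⁻²
  (e) [s⁻²] · [kg] = kg·s⁻²
All reduce to kg·s⁻² except (b), which is kg·s⁻³.

(b)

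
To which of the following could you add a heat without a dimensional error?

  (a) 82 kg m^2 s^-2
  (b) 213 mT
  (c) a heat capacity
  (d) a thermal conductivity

Reference: [heat] = kg·m²·s⁻².
Each option:
  (a) kg·m²·s⁻²  ← same
  (b) T = Wb·m⁻² = kg·s⁻²·A⁻¹
  (c) [heat capacity] = kg·m²·s⁻²·K⁻¹
  (d) [thermal conductivity] = kg·m·s⁻³·K⁻¹
Only (a) matches kg·m²·s⁻².

(a)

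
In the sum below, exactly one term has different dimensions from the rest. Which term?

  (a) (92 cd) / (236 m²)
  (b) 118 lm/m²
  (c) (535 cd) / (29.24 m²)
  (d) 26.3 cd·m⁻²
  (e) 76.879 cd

(e)

Work out the base dimensions of each:
  (a) [cd] / [m²] = m⁻²·cd
  (b) lm·m⁻² = cd·m⁻² = m⁻²·cd
  (c) [cd] / [m²] = m⁻²·cd
  (d) cd·m⁻² = m⁻²·cd
  (e) cd
All reduce to m⁻²·cd except (e), which is cd.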